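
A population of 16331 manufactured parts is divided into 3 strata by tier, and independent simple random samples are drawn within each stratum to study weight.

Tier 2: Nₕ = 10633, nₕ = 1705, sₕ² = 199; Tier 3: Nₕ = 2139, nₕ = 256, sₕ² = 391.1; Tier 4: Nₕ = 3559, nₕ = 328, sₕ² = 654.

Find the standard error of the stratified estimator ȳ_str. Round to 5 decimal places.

0.38805

Var(ȳ_str) = Σₕ Wₕ²(1 − fₕ)sₕ²/nₕ with Wₕ = Nₕ/N, N = 16331.
Tier 2: Wₕ = 0.65109301; term = 0.65109301²·(1 − 0.16034985)·199/1705 = 0.041544461.
Tier 3: Wₕ = 0.13097789; term = 0.13097789²·(1 − 0.11968209)·391.1/256 = 0.023071902.
Tier 4: Wₕ = 0.21792909; term = 0.21792909²·(1 − 0.09216072)·654/328 = 0.085969281.
Sum = 0.15058564.
SE = √(0.15058564) = 0.38805.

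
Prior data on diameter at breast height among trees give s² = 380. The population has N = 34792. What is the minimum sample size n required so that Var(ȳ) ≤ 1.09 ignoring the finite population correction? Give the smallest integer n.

Without fpc, n₀ = s²/D = 380/1.09 = 348.6239.
Rounding up, n = 349.

349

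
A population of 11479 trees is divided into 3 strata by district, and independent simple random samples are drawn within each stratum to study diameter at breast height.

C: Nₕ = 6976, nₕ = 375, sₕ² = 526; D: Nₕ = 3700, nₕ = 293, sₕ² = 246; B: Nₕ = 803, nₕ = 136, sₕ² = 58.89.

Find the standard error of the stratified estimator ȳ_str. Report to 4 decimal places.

Var(ȳ_str) = Σₕ Wₕ²(1 − fₕ)sₕ²/nₕ with Wₕ = Nₕ/N, N = 11479.
C: Wₕ = 0.60771844; term = 0.60771844²·(1 − 0.05375573)·526/375 = 0.49018788.
D: Wₕ = 0.32232773; term = 0.32232773²·(1 − 0.07918919)·246/293 = 0.080321763.
B: Wₕ = 0.06995383; term = 0.06995383²·(1 − 0.16936488)·58.89/136 = 0.0017600942.
Sum = 0.57226974.
SE = √(0.57226974) = 0.7565.

0.7565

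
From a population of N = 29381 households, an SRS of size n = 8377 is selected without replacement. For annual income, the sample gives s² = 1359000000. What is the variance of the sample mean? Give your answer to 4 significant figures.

Under SRS without replacement, Var(ȳ) = (1 − f)·s²/n with f = n/N = 8377/29381 = 0.28511623.
Var(ȳ) = (1 − 0.28511623)·1359000000/8377 = 0.71488377·162229.92 = 115975.53.

116000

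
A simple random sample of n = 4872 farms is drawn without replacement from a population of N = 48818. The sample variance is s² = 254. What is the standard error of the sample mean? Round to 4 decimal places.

0.2166

Under SRS without replacement, Var(ȳ) = (1 − f)·s²/n with f = n/N = 4872/48818 = 0.09979925.
Var(ȳ) = (1 − 0.09979925)·254/4872 = 0.90020075·0.052134647 = 0.046931648.
SE(ȳ) = √(0.046931648) = 0.2166.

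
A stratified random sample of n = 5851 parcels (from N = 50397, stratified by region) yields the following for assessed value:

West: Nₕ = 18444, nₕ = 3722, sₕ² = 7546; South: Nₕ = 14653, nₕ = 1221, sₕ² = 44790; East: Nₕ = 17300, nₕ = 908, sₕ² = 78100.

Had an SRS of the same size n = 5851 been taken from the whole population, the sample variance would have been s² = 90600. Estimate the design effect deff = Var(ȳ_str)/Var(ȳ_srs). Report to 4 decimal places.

Var(ȳ_str) = Σ Wₕ²(1−fₕ)sₕ²/nₕ with Wₕ = Nₕ/50397:
  West: (18444/50397)²·(1−3722/18444)·7546/3722 = 0.21674695
  South: (14653/50397)²·(1−1221/14653)·44790/1221 = 2.8426492
  East: (17300/50397)²·(1−908/17300)·78100/908 = 9.6035956
  → Var(ȳ_str) = 12.662992.
Var(ȳ_srs) = (1 − 5851/50397)·90600/5851 = 13.686807.
deff = 12.662992 / 13.686807 = 0.9252.

0.9252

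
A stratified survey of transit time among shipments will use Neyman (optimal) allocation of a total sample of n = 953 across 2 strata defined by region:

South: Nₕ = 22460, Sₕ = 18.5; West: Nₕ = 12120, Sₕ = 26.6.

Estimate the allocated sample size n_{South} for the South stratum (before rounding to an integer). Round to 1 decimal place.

536.6

Neyman allocation: nₕ = n·NₕSₕ / Σⱼ NⱼSⱼ.
Σ NⱼSⱼ = 22460·18.5 + 12120·26.6 = 737902.
n_{South} = 953·22460·18.5 / 737902 = 536.6.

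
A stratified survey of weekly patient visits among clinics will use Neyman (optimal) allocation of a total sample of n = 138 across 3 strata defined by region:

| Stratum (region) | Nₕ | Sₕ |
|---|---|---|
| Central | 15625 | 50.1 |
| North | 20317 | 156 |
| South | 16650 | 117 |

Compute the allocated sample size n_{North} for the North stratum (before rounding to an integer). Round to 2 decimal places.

74.13

Neyman allocation: nₕ = n·NₕSₕ / Σⱼ NⱼSⱼ.
Σ NⱼSⱼ = 15625·50.1 + 20317·156 + 16650·117 = 5.9003145 × 10^6.
n_{North} = 138·20317·156 / (5.9003145 × 10^6) = 74.13.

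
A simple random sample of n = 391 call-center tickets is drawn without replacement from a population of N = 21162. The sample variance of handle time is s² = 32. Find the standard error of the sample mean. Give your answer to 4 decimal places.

0.2834

Under SRS without replacement, Var(ȳ) = (1 − f)·s²/n with f = n/N = 391/21162 = 0.01847651.
Var(ȳ) = (1 − 0.01847651)·32/391 = 0.98152349·0.081841432 = 0.080329288.
SE(ȳ) = √(0.080329288) = 0.2834.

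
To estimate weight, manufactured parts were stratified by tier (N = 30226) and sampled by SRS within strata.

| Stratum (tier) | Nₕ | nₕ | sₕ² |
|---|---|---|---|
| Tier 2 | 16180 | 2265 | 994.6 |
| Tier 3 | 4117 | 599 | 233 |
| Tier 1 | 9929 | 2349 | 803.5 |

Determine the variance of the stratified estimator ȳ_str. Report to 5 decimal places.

0.14256

Var(ȳ_str) = Σₕ Wₕ²(1 − fₕ)sₕ²/nₕ with Wₕ = Nₕ/N, N = 30226.
Tier 2: Wₕ = 0.53530073; term = 0.53530073²·(1 − 0.13998764)·994.6/2265 = 0.10821329.
Tier 3: Wₕ = 0.13620724; term = 0.13620724²·(1 − 0.14549429)·233/599 = 0.0061665811.
Tier 1: Wₕ = 0.32849203; term = 0.32849203²·(1 − 0.23657972)·803.5/2349 = 0.028178393.
Sum = 0.14255826.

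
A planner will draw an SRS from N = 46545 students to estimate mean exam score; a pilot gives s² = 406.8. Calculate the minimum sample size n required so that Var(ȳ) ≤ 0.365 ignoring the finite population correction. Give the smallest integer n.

Without fpc, n₀ = s²/D = 406.8/0.365 = 1114.5205.
Rounding up, n = 1115.

1115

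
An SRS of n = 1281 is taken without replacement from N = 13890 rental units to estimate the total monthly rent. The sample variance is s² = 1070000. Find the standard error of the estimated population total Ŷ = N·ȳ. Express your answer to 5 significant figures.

382480

Var(Ŷ) = N²·Var(ȳ) = N²·(1 − n/N)·s²/n.
f = 1281/13890 = 0.09222462; Var(ȳ) = 0.90777538·1070000/1281 = 758.2511.
Var(Ŷ) = 13890² · 758.2511 = 1.4629098 × 10^11.
SE(Ŷ) = √(1.4629098 × 10^11) = 382480.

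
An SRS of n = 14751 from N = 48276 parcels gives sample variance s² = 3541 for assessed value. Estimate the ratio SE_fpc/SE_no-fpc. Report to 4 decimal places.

f = n/N = 14751/48276 = 0.30555556.
SE_no-fpc = √(s²/n) = 0.48995053; SE_fpc = √((1−f)s²/n) = 0.40829211.
Ratio = √(1−f) = 0.83333333.

0.8333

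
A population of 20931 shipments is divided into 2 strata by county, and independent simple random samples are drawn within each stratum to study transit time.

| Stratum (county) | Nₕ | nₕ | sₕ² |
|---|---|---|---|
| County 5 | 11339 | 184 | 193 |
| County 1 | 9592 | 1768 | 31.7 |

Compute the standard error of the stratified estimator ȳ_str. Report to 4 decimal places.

0.5531

Var(ȳ_str) = Σₕ Wₕ²(1 − fₕ)sₕ²/nₕ with Wₕ = Nₕ/N, N = 20931.
County 5: Wₕ = 0.54173236; term = 0.54173236²·(1 − 0.01622718)·193/184 = 0.30283346.
County 1: Wₕ = 0.45826764; term = 0.45826764²·(1 − 0.18432027)·31.7/1768 = 0.0030713907.
Sum = 0.30590485.
SE = √(0.30590485) = 0.5531.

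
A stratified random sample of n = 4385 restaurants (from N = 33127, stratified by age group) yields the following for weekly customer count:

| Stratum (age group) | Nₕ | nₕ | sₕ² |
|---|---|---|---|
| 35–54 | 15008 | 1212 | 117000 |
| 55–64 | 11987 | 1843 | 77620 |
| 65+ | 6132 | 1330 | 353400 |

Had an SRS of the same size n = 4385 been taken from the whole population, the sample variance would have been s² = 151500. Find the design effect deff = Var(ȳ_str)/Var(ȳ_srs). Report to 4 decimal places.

1.0011

Var(ȳ_str) = Σ Wₕ²(1−fₕ)sₕ²/nₕ with Wₕ = Nₕ/33127:
  35–54: (15008/33127)²·(1−1212/15008)·117000/1212 = 18.213568
  55–64: (11987/33127)²·(1−1843/11987)·77620/1843 = 4.666635
  65+: (6132/33127)²·(1−1330/6132)·353400/1330 = 7.1297613
  → Var(ȳ_str) = 30.009964.
Var(ȳ_srs) = (1 − 4385/33127)·151500/4385 = 29.976292.
deff = 30.009964 / 29.976292 = 1.0011.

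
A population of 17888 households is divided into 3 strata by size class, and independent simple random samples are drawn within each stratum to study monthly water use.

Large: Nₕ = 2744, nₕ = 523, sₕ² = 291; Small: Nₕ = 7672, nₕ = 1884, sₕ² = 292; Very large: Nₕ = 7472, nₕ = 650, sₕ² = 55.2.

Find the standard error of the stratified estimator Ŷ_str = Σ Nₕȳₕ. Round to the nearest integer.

3821

Var(Ŷ_str) = Σₕ Nₕ²(1 − fₕ)sₕ²/nₕ.
Large: 2744²·(1 − 523/2744)·291/523 = 3.3909701 × 10^6.
Small: 7672²·(1 − 1884/7672)·292/1884 = 6.8823867 × 10^6.
Very large: 7472²·(1 − 650/7472)·55.2/650 = 4.3288676 × 10^6.
Sum = 1.4602224 × 10^7.
SE = √(1.4602224 × 10^7) = 3821.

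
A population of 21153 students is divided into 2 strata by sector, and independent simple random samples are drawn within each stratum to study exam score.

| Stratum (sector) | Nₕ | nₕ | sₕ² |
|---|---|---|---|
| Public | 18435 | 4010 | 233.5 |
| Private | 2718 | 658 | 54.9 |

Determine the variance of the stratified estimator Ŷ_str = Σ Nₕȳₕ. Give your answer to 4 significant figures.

Var(Ŷ_str) = Σₕ Nₕ²(1 − fₕ)sₕ²/nₕ.
Public: 18435²·(1 − 4010/18435)·233.5/4010 = 1.5484653 × 10^7.
Private: 2718²·(1 − 658/2718)·54.9/658 = 467157.28.
Sum = 1.595181 × 10^7.

1.595 × 10^7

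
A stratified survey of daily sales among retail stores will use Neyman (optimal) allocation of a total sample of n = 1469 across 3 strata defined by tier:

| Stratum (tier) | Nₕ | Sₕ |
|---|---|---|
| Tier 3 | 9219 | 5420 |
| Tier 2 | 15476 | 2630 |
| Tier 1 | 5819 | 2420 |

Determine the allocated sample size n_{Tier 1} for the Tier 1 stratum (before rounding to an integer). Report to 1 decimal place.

Neyman allocation: nₕ = n·NₕSₕ / Σⱼ NⱼSⱼ.
Σ NⱼSⱼ = 9219·5420 + 15476·2630 + 5819·2420 = 1.0475084 × 10^8.
n_{Tier 1} = 1469·5819·2420 / (1.0475084 × 10^8) = 197.5.

197.5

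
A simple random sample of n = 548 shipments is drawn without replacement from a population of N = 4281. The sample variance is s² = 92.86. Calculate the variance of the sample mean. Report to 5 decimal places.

Under SRS without replacement, Var(ȳ) = (1 − f)·s²/n with f = n/N = 548/4281 = 0.12800747.
Var(ȳ) = (1 − 0.12800747)·92.86/548 = 0.87199253·0.16945255 = 0.14776136.

0.14776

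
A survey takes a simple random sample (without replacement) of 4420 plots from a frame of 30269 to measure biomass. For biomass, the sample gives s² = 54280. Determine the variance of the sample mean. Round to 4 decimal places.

10.4873

Under SRS without replacement, Var(ȳ) = (1 − f)·s²/n with f = n/N = 4420/30269 = 0.14602398.
Var(ȳ) = (1 − 0.14602398)·54280/4420 = 0.85397602·12.280543 = 10.487289.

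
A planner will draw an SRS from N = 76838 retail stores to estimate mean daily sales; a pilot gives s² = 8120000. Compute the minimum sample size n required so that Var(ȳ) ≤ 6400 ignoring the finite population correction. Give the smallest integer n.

Without fpc, n₀ = s²/D = 8120000/6400 = 1268.7500.
Rounding up, n = 1269.

1269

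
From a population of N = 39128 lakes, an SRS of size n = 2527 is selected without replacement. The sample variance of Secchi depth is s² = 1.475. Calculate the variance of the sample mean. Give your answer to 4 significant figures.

Under SRS without replacement, Var(ȳ) = (1 − f)·s²/n with f = n/N = 2527/39128 = 0.06458291.
Var(ȳ) = (1 − 0.06458291)·1.475/2527 = 0.93541709·5.8369608 × 10^-4 = 5.4599929 × 10^-4.

5.460 × 10^-4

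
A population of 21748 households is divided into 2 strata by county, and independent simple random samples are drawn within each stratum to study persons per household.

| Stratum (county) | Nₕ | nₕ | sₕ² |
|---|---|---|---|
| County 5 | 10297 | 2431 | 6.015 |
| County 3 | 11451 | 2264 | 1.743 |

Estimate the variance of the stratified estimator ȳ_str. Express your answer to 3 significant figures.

Var(ȳ_str) = Σₕ Wₕ²(1 − fₕ)sₕ²/nₕ with Wₕ = Nₕ/N, N = 21748.
County 5: Wₕ = 0.47346882; term = 0.47346882²·(1 − 0.23608818)·6.015/2431 = 4.2371777 × 10^-4.
County 3: Wₕ = 0.52653118; term = 0.52653118²·(1 − 0.19771199)·1.743/2264 = 1.7123772 × 10^-4.
Sum = 5.9495549 × 10^-4.

5.95 × 10^-4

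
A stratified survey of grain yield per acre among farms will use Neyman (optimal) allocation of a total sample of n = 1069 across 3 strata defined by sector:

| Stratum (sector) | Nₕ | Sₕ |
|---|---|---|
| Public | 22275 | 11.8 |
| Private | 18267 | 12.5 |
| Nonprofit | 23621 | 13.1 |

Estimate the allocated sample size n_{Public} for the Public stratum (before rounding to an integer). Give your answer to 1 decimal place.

351.0

Neyman allocation: nₕ = n·NₕSₕ / Σⱼ NⱼSⱼ.
Σ NⱼSⱼ = 22275·11.8 + 18267·12.5 + 23621·13.1 = 800617.6.
n_{Public} = 1069·22275·11.8 / 800617.6 = 351.0.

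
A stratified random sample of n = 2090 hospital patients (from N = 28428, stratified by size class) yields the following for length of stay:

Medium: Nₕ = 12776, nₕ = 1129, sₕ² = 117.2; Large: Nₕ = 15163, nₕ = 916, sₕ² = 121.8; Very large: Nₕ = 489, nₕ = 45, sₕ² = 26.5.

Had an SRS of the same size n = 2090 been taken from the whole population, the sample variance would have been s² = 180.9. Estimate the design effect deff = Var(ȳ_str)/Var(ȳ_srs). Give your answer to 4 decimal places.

Var(ȳ_str) = Σ Wₕ²(1−fₕ)sₕ²/nₕ with Wₕ = Nₕ/28428:
  Medium: (12776/28428)²·(1−1129/12776)·117.2/1129 = 0.019113932
  Large: (15163/28428)²·(1−916/15163)·121.8/916 = 0.03554412
  Very large: (489/28428)²·(1−45/489)·26.5/45 = 1.5820951 × 10^-4
  → Var(ȳ_str) = 0.054816262.
Var(ȳ_srs) = (1 − 2090/28428)·180.9/2090 = 0.080191579.
deff = 0.054816262 / 0.080191579 = 0.6836.

0.6836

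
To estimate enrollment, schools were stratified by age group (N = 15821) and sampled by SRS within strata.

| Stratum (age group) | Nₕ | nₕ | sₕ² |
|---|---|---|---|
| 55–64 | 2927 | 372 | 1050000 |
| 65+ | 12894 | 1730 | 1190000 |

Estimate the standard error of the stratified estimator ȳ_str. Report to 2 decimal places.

21.91

Var(ȳ_str) = Σₕ Wₕ²(1 − fₕ)sₕ²/nₕ with Wₕ = Nₕ/N, N = 15821.
55–64: Wₕ = 0.18500727; term = 0.18500727²·(1 − 0.12709259)·1050000/372 = 84.331947.
65+: Wₕ = 0.81499273; term = 0.81499273²·(1 − 0.13417093)·1190000/1730 = 395.58562.
Sum = 479.91757.
SE = √(479.91757) = 21.91.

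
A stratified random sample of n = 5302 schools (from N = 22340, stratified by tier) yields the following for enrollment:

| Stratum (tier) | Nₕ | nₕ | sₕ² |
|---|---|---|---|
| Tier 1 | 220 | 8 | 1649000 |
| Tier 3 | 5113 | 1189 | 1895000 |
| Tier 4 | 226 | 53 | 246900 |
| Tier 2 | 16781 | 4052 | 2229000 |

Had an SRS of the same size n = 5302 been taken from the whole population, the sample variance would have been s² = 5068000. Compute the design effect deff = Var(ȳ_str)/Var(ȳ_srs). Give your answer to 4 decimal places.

0.4378

Var(ȳ_str) = Σ Wₕ²(1−fₕ)sₕ²/nₕ with Wₕ = Nₕ/22340:
  Tier 1: (220/22340)²·(1−8/220)·1649000/8 = 19.262953
  Tier 3: (5113/22340)²·(1−1189/5113)·1895000/1189 = 64.071636
  Tier 4: (226/22340)²·(1−53/226)·246900/53 = 0.36495005
  Tier 2: (16781/22340)²·(1−4052/16781)·2229000/4052 = 235.44334
  → Var(ȳ_str) = 319.14288.
Var(ȳ_srs) = (1 − 5302/22340)·5068000/5302 = 729.00806.
deff = 319.14288 / 729.00806 = 0.4378.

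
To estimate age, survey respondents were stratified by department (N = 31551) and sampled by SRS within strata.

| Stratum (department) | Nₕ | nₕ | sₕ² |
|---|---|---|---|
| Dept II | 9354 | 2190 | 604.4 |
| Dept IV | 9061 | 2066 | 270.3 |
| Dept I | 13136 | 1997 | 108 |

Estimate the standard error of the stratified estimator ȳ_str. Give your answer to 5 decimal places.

0.18670

Var(ȳ_str) = Σₕ Wₕ²(1 − fₕ)sₕ²/nₕ with Wₕ = Nₕ/N, N = 31551.
Dept II: Wₕ = 0.29647238; term = 0.29647238²·(1 − 0.23412444)·604.4/2190 = 0.018578345.
Dept IV: Wₕ = 0.28718583; term = 0.28718583²·(1 − 0.22801015)·270.3/2066 = 0.0083301596.
Dept I: Wₕ = 0.41634180; term = 0.41634180²·(1 − 0.15202497)·108/1997 = 0.007949298.
Sum = 0.034857803.
SE = √(0.034857803) = 0.18670.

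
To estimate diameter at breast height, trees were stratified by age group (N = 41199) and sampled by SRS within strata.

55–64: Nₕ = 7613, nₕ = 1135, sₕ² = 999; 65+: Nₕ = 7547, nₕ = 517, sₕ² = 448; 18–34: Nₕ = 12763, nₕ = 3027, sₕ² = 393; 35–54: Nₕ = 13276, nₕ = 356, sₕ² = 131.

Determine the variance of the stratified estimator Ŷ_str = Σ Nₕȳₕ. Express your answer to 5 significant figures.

1.6863 × 10^8

Var(Ŷ_str) = Σₕ Nₕ²(1 − fₕ)sₕ²/nₕ.
55–64: 7613²·(1 − 1135/7613)·999/1135 = 4.3407663 × 10^7.
65+: 7547²·(1 − 517/7547)·448/517 = 4.5974514 × 10^7.
18–34: 12763²·(1 − 3027/12763)·393/3027 = 1.6132938 × 10^7.
35–54: 13276²·(1 − 356/13276)·131/356 = 6.3117684 × 10^7.
Sum = 1.686328 × 10^8.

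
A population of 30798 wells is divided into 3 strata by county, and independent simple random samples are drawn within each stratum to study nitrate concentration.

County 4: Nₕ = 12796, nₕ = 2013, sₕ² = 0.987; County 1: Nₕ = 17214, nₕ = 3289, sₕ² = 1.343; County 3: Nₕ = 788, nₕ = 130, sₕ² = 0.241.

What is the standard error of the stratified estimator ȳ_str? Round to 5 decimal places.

0.01325

Var(ȳ_str) = Σₕ Wₕ²(1 − fₕ)sₕ²/nₕ with Wₕ = Nₕ/N, N = 30798.
County 4: Wₕ = 0.41548152; term = 0.41548152²·(1 − 0.15731479)·0.987/2013 = 7.1325066 × 10^-5.
County 1: Wₕ = 0.55893240; term = 0.55893240²·(1 − 0.19106541)·1.343/3289 = 1.0319154 × 10^-4.
County 3: Wₕ = 0.02558608; term = 0.02558608²·(1 − 0.16497462)·0.241/130 = 1.0133997 × 10^-6.
Sum = 1.7553001 × 10^-4.
SE = √(1.7553001 × 10^-4) = 0.01325.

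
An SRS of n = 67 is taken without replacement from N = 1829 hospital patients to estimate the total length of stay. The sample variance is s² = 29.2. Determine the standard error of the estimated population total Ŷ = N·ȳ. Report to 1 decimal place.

1185.1

Var(Ŷ) = N²·Var(ȳ) = N²·(1 − n/N)·s²/n.
f = 67/1829 = 0.03663204; Var(ȳ) = 0.96336796·29.2/67 = 0.41985589.
Var(Ŷ) = 1829² · 0.41985589 = 1.4045191 × 10^6.
SE(Ŷ) = √(1.4045191 × 10^6) = 1185.1.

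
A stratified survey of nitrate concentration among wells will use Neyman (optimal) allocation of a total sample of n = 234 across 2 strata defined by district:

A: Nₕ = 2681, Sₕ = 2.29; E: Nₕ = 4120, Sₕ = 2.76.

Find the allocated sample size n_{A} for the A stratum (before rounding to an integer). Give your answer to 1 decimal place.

82.0

Neyman allocation: nₕ = n·NₕSₕ / Σⱼ NⱼSⱼ.
Σ NⱼSⱼ = 2681·2.29 + 4120·2.76 = 17510.69.
n_{A} = 234·2681·2.29 / 17510.69 = 82.0.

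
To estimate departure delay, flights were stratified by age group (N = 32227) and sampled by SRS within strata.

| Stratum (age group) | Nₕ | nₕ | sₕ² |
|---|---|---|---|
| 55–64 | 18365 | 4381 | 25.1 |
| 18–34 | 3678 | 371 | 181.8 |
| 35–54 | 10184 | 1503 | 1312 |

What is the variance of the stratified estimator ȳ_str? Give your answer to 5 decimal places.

0.08146

Var(ȳ_str) = Σₕ Wₕ²(1 − fₕ)sₕ²/nₕ with Wₕ = Nₕ/N, N = 32227.
55–64: Wₕ = 0.56986378; term = 0.56986378²·(1 − 0.23855159)·25.1/4381 = 0.0014167168.
18–34: Wₕ = 0.11412791; term = 0.11412791²·(1 − 0.10087004)·181.8/371 = 0.0057388666.
35–54: Wₕ = 0.31600832; term = 0.31600832²·(1 − 0.14758445)·1312/1503 = 0.07430589.
Sum = 0.081461473.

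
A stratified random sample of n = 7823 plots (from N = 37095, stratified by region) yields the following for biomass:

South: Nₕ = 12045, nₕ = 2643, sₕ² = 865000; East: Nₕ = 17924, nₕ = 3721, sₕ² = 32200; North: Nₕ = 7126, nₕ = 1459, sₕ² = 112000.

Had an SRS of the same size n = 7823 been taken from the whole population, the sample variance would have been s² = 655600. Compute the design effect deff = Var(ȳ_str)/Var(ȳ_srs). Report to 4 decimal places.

Var(ȳ_str) = Σ Wₕ²(1−fₕ)sₕ²/nₕ with Wₕ = Nₕ/37095:
  South: (12045/37095)²·(1−2643/12045)·865000/2643 = 26.934892
  East: (17924/37095)²·(1−3721/17924)·32200/3721 = 1.60096
  North: (7126/37095)²·(1−1459/7126)·112000/1459 = 2.2528434
  → Var(ȳ_str) = 30.788695.
Var(ȳ_srs) = (1 − 7823/37095)·655600/7823 = 66.130626.
deff = 30.788695 / 66.130626 = 0.4656.

0.4656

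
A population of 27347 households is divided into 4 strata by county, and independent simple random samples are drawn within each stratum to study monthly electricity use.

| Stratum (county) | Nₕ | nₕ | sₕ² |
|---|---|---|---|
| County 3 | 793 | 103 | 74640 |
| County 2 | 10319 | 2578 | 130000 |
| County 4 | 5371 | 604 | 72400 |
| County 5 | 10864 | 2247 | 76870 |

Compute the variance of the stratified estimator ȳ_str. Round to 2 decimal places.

Var(ȳ_str) = Σₕ Wₕ²(1 − fₕ)sₕ²/nₕ with Wₕ = Nₕ/N, N = 27347.
County 3: Wₕ = 0.02899770; term = 0.02899770²·(1 − 0.12988651)·74640/103 = 0.53019704.
County 2: Wₕ = 0.37733572; term = 0.37733572²·(1 − 0.24983041)·130000/2578 = 5.3861164.
County 4: Wₕ = 0.19640180; term = 0.19640180²·(1 − 0.11245578)·72400/604 = 4.1037656.
County 5: Wₕ = 0.39726478; term = 0.39726478²·(1 − 0.20682990)·76870/2247 = 4.2823314.
Sum = 14.30241.

14.30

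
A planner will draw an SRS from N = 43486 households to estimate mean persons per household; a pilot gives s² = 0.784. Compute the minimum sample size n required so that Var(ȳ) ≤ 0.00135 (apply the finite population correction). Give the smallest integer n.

Without fpc, n₀ = s²/D = 0.784/0.00135 = 580.7407.
With fpc, (1 − n/N)·s²/n ≤ D requires n ≥ n₀/(1 + n₀/N) = 580.7407/(1 + 580.7407/43486) = 573.0873.
Rounding up, n = 574.

574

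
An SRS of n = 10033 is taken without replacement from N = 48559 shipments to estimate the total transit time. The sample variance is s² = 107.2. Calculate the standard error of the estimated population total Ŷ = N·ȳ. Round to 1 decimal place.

Var(Ŷ) = N²·Var(ȳ) = N²·(1 − n/N)·s²/n.
f = 10033/48559 = 0.20661463; Var(ȳ) = 0.79338537·107.2/10033 = 0.0084771166.
Var(Ŷ) = 48559² · 0.0084771166 = 1.9988842 × 10^7.
SE(Ŷ) = √(1.9988842 × 10^7) = 4470.9.

4470.9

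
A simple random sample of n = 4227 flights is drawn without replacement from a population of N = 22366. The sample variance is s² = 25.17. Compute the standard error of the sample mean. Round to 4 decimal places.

Under SRS without replacement, Var(ȳ) = (1 − f)·s²/n with f = n/N = 4227/22366 = 0.18899222.
Var(ȳ) = (1 − 0.18899222)·25.17/4227 = 0.81100778·0.0059545777 = 0.0048292089.
SE(ȳ) = √(0.0048292089) = 0.0695.

0.0695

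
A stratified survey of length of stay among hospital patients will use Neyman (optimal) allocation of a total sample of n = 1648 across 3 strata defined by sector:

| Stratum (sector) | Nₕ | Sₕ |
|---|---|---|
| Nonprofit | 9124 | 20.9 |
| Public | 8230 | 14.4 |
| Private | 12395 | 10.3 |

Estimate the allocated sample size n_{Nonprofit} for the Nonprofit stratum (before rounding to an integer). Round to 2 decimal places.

Neyman allocation: nₕ = n·NₕSₕ / Σⱼ NⱼSⱼ.
Σ NⱼSⱼ = 9124·20.9 + 8230·14.4 + 12395·10.3 = 436872.1.
n_{Nonprofit} = 1648·9124·20.9 / 436872.1 = 719.34.

719.34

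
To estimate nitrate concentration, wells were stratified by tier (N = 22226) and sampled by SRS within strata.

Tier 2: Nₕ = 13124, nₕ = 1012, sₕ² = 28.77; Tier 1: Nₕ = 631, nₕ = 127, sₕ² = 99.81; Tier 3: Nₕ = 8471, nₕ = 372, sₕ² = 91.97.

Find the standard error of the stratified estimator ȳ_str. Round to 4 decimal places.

Var(ȳ_str) = Σₕ Wₕ²(1 − fₕ)sₕ²/nₕ with Wₕ = Nₕ/N, N = 22226.
Tier 2: Wₕ = 0.59047962; term = 0.59047962²·(1 − 0.07711064)·28.77/1012 = 0.0091478453.
Tier 1: Wₕ = 0.02839017; term = 0.02839017²·(1 − 0.20126783)·99.81/127 = 5.0595001 × 10^-4.
Tier 3: Wₕ = 0.38113021; term = 0.38113021²·(1 − 0.04391453)·91.97/372 = 0.034335763.
Sum = 0.043989558.
SE = √(0.043989558) = 0.2097.

0.2097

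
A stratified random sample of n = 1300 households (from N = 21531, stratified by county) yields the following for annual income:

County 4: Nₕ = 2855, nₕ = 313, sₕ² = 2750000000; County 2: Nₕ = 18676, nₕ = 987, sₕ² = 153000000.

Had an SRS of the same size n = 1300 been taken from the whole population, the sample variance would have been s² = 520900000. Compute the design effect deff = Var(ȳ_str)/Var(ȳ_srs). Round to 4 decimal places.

Var(ȳ_str) = Σ Wₕ²(1−fₕ)sₕ²/nₕ with Wₕ = Nₕ/21531:
  County 4: (2855/21531)²·(1−313/2855)·2750000000/313 = 137543.99
  County 2: (18676/21531)²·(1−987/18676)·153000000/987 = 110467.12
  → Var(ȳ_str) = 248011.11.
Var(ȳ_srs) = (1 − 1300/21531)·520900000/1300 = 376499.28.
deff = 248011.11 / 376499.28 = 0.6587.

0.6587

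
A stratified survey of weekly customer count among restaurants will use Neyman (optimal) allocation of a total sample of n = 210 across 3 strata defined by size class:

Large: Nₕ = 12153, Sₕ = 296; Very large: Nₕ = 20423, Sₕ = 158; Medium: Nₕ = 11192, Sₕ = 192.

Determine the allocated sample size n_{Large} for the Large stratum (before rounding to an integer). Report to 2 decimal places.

Neyman allocation: nₕ = n·NₕSₕ / Σⱼ NⱼSⱼ.
Σ NⱼSⱼ = 12153·296 + 20423·158 + 11192·192 = 8.972986 × 10^6.
n_{Large} = 210·12153·296 / (8.972986 × 10^6) = 84.19.

84.19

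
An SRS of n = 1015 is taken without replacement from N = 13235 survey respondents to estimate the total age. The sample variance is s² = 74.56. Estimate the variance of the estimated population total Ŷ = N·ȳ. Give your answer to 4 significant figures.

1.188 × 10^7

Var(Ŷ) = N²·Var(ȳ) = N²·(1 − n/N)·s²/n.
f = 1015/13235 = 0.07669059; Var(ȳ) = 0.92330941·74.56/1015 = 0.067824581.
Var(Ŷ) = 13235² · 0.067824581 = 1.1880508 × 10^7.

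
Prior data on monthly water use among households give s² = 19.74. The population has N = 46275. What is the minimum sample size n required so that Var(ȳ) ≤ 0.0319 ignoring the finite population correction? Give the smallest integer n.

Without fpc, n₀ = s²/D = 19.74/0.0319 = 618.8088.
Rounding up, n = 619.

619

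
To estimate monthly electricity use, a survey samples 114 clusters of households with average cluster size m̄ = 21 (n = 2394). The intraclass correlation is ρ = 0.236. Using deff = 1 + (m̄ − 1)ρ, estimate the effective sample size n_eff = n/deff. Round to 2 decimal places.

418.53

deff = 1 + (21 − 1)·0.236 = 1 + 4.72 = 5.72.
n_eff = 2394 / 5.72 = 418.53.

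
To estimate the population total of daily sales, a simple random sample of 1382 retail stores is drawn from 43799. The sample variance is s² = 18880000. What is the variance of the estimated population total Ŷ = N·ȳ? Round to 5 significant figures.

2.5380 × 10^13

Var(Ŷ) = N²·Var(ȳ) = N²·(1 − n/N)·s²/n.
f = 1382/43799 = 0.03155323; Var(ȳ) = 0.96844677·18880000/1382 = 13230.3.
Var(Ŷ) = 43799² · 13230.3 = 2.5380378 × 10^13.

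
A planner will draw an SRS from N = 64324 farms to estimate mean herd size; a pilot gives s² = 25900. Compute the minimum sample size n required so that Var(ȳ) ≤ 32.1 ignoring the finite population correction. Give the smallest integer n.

Without fpc, n₀ = s²/D = 25900/32.1 = 806.8536.
Rounding up, n = 807.

807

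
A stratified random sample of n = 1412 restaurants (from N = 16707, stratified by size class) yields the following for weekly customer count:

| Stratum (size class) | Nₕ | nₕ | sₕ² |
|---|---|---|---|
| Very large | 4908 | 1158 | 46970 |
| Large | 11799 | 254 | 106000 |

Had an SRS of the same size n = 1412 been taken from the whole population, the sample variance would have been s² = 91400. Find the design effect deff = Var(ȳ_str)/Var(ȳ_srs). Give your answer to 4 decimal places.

Var(ȳ_str) = Σ Wₕ²(1−fₕ)sₕ²/nₕ with Wₕ = Nₕ/16707:
  Very large: (4908/16707)²·(1−1158/4908)·46970/1158 = 2.674551
  Large: (11799/16707)²·(1−254/11799)·106000/254 = 203.66403
  → Var(ȳ_str) = 206.33858.
Var(ȳ_srs) = (1 − 1412/16707)·91400/1412 = 59.260117.
deff = 206.33858 / 59.260117 = 3.4819.

3.4819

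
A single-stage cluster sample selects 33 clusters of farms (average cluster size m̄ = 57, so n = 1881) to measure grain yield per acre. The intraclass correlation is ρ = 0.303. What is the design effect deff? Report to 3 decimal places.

deff = 1 + (57 − 1)·0.303 = 1 + 16.968 = 17.968.

17.968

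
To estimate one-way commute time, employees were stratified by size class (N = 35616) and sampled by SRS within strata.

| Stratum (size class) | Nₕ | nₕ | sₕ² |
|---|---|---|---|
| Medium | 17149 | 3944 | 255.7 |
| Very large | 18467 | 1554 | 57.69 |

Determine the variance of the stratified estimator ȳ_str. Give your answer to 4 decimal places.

0.0207

Var(ȳ_str) = Σₕ Wₕ²(1 − fₕ)sₕ²/nₕ with Wₕ = Nₕ/N, N = 35616.
Medium: Wₕ = 0.48149708; term = 0.48149708²·(1 − 0.22998426)·255.7/3944 = 0.011573927.
Very large: Wₕ = 0.51850292; term = 0.51850292²·(1 − 0.08415011)·57.69/1554 = 0.0091406323.
Sum = 0.020714559.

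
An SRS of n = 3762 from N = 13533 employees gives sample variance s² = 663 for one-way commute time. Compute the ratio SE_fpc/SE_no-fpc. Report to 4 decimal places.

f = n/N = 3762/13533 = 0.27798714.
SE_no-fpc = √(s²/n) = 0.41980477; SE_fpc = √((1−f)s²/n) = 0.35671374.
Ratio = √(1−f) = 0.84971340.

0.8497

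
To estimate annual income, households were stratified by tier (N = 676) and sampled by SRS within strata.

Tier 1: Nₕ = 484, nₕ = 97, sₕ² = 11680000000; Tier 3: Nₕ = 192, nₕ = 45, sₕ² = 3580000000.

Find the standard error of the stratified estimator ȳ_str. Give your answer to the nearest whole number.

Var(ȳ_str) = Σₕ Wₕ²(1 − fₕ)sₕ²/nₕ with Wₕ = Nₕ/N, N = 676.
Tier 1: Wₕ = 0.71597633; term = 0.71597633²·(1 − 0.20041322)·11680000000/97 = 4.9355328 × 10^7.
Tier 3: Wₕ = 0.28402367; term = 0.28402367²·(1 − 0.23437500)·3580000000/45 = 4.9135534 × 10^6.
Sum = 5.4268881 × 10^7.
SE = √(5.4268881 × 10^7) = 7367.

7367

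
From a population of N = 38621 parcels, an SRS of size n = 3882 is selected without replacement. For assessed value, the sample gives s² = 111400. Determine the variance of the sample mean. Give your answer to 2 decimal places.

Under SRS without replacement, Var(ȳ) = (1 − f)·s²/n with f = n/N = 3882/38621 = 0.10051526.
Var(ȳ) = (1 − 0.10051526)·111400/3882 = 0.89948474·28.696548 = 25.812107.

25.81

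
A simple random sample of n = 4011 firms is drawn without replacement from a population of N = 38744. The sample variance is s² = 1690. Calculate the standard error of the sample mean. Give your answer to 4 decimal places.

0.6146

Under SRS without replacement, Var(ȳ) = (1 − f)·s²/n with f = n/N = 4011/38744 = 0.10352571.
Var(ȳ) = (1 − 0.10352571)·1690/4011 = 0.89647429·0.42134131 = 0.37772165.
SE(ȳ) = √(0.37772165) = 0.6146.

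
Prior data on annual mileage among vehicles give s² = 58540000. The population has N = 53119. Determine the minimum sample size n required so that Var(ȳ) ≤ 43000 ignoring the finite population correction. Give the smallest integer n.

1362

Without fpc, n₀ = s²/D = 58540000/43000 = 1361.3953.
Rounding up, n = 1362.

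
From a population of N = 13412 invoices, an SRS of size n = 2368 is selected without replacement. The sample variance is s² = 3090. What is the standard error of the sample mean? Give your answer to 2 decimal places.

Under SRS without replacement, Var(ȳ) = (1 − f)·s²/n with f = n/N = 2368/13412 = 0.17655831.
Var(ȳ) = (1 − 0.17655831)·3090/2368 = 0.82344169·1.3048986 = 1.074508.
SE(ȳ) = √(1.074508) = 1.04.

1.04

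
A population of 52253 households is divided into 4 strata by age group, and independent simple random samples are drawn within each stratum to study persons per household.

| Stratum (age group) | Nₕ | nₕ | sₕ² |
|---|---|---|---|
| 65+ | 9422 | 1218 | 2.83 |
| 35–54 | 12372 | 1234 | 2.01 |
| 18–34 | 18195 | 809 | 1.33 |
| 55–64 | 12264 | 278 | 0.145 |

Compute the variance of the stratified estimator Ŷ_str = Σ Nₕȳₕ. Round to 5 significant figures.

Var(Ŷ_str) = Σₕ Nₕ²(1 − fₕ)sₕ²/nₕ.
65+: 9422²·(1 − 1218/9422)·2.83/1218 = 179600.65.
35–54: 12372²·(1 − 1234/12372)·2.01/1234 = 224454.35.
18–34: 18195²·(1 − 809/18195)·1.33/809 = 520061.68.
55–64: 12264²·(1 − 278/12264)·0.145/278 = 76670.734.
Sum = 1.0007874 × 10^6.

1.0008 × 10^6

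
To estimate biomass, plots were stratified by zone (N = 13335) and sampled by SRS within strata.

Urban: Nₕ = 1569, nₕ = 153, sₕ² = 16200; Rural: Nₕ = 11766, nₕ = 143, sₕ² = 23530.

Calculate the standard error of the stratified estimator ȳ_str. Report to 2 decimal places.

Var(ȳ_str) = Σₕ Wₕ²(1 − fₕ)sₕ²/nₕ with Wₕ = Nₕ/N, N = 13335.
Urban: Wₕ = 0.11766029; term = 0.11766029²·(1 − 0.09751434)·16200/153 = 1.32289.
Rural: Wₕ = 0.88233971; term = 0.88233971²·(1 − 0.01215366)·23530/143 = 126.54557.
Sum = 127.86846.
SE = √(127.86846) = 11.31.

11.31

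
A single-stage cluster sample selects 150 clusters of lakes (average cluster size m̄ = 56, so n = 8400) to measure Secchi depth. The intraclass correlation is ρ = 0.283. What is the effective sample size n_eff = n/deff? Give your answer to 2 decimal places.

507.09

deff = 1 + (56 − 1)·0.283 = 1 + 15.565 = 16.565.
n_eff = 8400 / 16.565 = 507.09.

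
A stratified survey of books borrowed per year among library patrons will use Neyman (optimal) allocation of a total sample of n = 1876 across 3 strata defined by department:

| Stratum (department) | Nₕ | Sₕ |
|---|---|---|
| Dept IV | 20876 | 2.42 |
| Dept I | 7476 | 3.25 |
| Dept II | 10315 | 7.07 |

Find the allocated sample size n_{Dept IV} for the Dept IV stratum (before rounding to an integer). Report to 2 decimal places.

Neyman allocation: nₕ = n·NₕSₕ / Σⱼ NⱼSⱼ.
Σ NⱼSⱼ = 20876·2.42 + 7476·3.25 + 10315·7.07 = 147743.97.
n_{Dept IV} = 1876·20876·2.42 / 147743.97 = 641.48.

641.48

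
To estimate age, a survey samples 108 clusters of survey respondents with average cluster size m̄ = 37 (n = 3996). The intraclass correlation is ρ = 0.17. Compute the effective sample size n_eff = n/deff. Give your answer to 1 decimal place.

561.2

deff = 1 + (37 − 1)·0.17 = 1 + 6.12 = 7.12.
n_eff = 3996 / 7.12 = 561.2.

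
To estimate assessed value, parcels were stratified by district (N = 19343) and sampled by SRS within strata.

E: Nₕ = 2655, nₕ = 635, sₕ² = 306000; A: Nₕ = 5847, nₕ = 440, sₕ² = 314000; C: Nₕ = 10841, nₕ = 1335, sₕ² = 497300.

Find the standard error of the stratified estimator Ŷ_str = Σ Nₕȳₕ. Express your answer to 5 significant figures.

252060

Var(Ŷ_str) = Σₕ Nₕ²(1 − fₕ)sₕ²/nₕ.
E: 2655²·(1 − 635/2655)·306000/635 = 2.584423 × 10^9.
A: 5847²·(1 − 440/5847)·314000/440 = 2.256142 × 10^10.
C: 10841²·(1 − 1335/10841)·497300/1335 = 3.8388783 × 10^10.
Sum = 6.3534626 × 10^10.
SE = √(6.3534626 × 10^10) = 252060.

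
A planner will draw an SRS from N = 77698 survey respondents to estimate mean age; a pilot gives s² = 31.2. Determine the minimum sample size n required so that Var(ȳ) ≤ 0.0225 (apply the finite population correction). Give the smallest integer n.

1363

Without fpc, n₀ = s²/D = 31.2/0.0225 = 1386.6667.
With fpc, (1 − n/N)·s²/n ≤ D requires n ≥ n₀/(1 + n₀/N) = 1386.6667/(1 + 1386.6667/77698) = 1362.3530.
Rounding up, n = 1363.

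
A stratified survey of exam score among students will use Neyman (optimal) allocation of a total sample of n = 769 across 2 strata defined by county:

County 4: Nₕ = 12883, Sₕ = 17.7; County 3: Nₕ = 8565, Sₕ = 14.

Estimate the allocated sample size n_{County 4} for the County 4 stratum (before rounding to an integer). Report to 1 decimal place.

504.0

Neyman allocation: nₕ = n·NₕSₕ / Σⱼ NⱼSⱼ.
Σ NⱼSⱼ = 12883·17.7 + 8565·14 = 347939.1.
n_{County 4} = 769·12883·17.7 / 347939.1 = 504.0.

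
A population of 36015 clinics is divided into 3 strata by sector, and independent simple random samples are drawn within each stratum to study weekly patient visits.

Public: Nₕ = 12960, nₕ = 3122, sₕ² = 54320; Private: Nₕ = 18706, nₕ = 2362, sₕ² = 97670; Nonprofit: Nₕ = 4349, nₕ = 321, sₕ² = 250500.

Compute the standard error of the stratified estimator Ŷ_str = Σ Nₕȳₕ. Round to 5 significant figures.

Var(Ŷ_str) = Σₕ Nₕ²(1 − fₕ)sₕ²/nₕ.
Public: 12960²·(1 − 3122/12960)·54320/3122 = 2.218394 × 10^9.
Private: 18706²·(1 − 2362/18706)·97670/2362 = 1.2642139 × 10^10.
Nonprofit: 4349²·(1 − 321/4349)·250500/321 = 1.3670411 × 10^10.
Sum = 2.8530944 × 10^10.
SE = √(2.8530944 × 10^10) = 168910.

168910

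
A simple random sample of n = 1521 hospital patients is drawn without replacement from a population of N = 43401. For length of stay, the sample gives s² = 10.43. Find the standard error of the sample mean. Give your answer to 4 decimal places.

Under SRS without replacement, Var(ȳ) = (1 − f)·s²/n with f = n/N = 1521/43401 = 0.03504528.
Var(ȳ) = (1 − 0.03504528)·10.43/1521 = 0.96495472·0.0068573307 = 0.0066170137.
SE(ȳ) = √(0.0066170137) = 0.0813.

0.0813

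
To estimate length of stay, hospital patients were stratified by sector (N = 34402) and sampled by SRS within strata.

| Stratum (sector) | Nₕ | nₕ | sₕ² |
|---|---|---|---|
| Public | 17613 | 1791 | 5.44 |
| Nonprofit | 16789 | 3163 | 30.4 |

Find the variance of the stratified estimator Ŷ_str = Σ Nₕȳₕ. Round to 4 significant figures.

Var(Ŷ_str) = Σₕ Nₕ²(1 − fₕ)sₕ²/nₕ.
Public: 17613²·(1 − 1791/17613)·5.44/1791 = 846443.61.
Nonprofit: 16789²·(1 − 3163/16789)·30.4/3163 = 2.1987082 × 10^6.
Sum = 3.0451518 × 10^6.

3.045 × 10^6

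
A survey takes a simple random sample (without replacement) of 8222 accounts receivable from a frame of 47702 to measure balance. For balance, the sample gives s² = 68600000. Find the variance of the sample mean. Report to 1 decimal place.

6905.4

Under SRS without replacement, Var(ȳ) = (1 − f)·s²/n with f = n/N = 8222/47702 = 0.17236175.
Var(ȳ) = (1 − 0.17236175)·68600000/8222 = 0.82763825·8343.4687 = 6905.3739.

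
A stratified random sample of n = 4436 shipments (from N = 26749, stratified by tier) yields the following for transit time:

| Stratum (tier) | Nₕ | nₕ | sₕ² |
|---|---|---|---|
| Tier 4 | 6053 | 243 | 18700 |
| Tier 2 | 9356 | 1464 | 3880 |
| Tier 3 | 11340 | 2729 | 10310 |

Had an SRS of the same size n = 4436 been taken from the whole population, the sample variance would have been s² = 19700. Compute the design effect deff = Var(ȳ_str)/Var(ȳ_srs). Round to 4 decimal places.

Var(ȳ_str) = Σ Wₕ²(1−fₕ)sₕ²/nₕ with Wₕ = Nₕ/26749:
  Tier 4: (6053/26749)²·(1−243/6053)·18700/243 = 3.7823964
  Tier 2: (9356/26749)²·(1−1464/9356)·3880/1464 = 0.27349717
  Tier 3: (11340/26749)²·(1−2729/11340)·10310/2729 = 0.5155926
  → Var(ȳ_str) = 4.5714862.
Var(ȳ_srs) = (1 − 4436/26749)·19700/4436 = 3.7044617.
deff = 4.5714862 / 3.7044617 = 1.2340.

1.2340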